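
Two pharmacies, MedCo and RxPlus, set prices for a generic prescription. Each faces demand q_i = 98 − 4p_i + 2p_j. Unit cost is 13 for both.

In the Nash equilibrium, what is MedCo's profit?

576

MedCo's profit: π = (p_{MedCo} − 13)(98 − 4p_{MedCo} + 2p_{RxPlus}).
∂π/∂p_{MedCo} = 150 − 8p_{MedCo} + 2p_{RxPlus} = 0 ⇒ p_{MedCo} = 18.75 + 0.25p_{RxPlus}.
The game is symmetric, so in equilibrium p_{RxPlus} = p_{MedCo}: the reaction function gives 0.75p_{MedCo} = 18.75, hence p_{MedCo} = 25.
q_{MedCo} = 98 − 4·25 + 2·25 = 48.
Profit = (25 − 13)·48 = 576.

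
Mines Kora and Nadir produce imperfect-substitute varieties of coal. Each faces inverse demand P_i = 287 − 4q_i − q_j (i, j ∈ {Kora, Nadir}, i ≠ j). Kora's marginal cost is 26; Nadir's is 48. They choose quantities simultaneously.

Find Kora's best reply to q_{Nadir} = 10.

Mine Kora's profit: π = q_{Kora}(287 − 4q_{Kora} − q_{Nadir}) − 26q_{Kora}.
∂π/∂q_{Kora} = 261 − 8q_{Kora} − q_{Nadir} = 0 ⇒ q_{Kora} = 32.625 − 0.125q_{Nadir}.
At q_{Nadir} = 10: q_{Kora} = 32.625 − 0.125·10 = 31.375.

31.375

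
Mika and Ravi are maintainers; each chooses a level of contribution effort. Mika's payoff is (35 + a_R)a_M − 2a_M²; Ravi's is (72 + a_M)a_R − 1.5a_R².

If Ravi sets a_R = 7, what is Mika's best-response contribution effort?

Expanding Mika's payoff: 35a_M + a_Ra_M − 2a_M².
∂π/∂a_M = 35 + a_R − 4a_M = 0, so a_M = 8.75 + 0.25a_R.
At a_R = 7: a_M = 8.75 + 0.25·7 = 10.5.

10.5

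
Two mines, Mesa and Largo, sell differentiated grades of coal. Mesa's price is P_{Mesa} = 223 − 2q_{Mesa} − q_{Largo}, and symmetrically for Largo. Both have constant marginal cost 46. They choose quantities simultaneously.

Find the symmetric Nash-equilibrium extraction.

35.4

Mine Mesa's profit: π = q_{Mesa}(223 − 2q_{Mesa} − q_{Largo}) − 46q_{Mesa}.
∂π/∂q_{Mesa} = 177 − 4q_{Mesa} − q_{Largo} = 0 ⇒ q_{Mesa} = 44.25 − 0.25q_{Largo}.
Setting q_{Mesa} = q_{Largo} in the reaction function: q_{Mesa} = 44.25 − 0.25q_{Mesa}, so q_{Mesa} = 44.25 / 1.25 = 35.4.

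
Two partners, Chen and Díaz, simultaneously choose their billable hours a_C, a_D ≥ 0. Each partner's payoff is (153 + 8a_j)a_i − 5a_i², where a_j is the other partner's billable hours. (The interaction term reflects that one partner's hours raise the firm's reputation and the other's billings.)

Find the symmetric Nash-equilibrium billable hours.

Chen's payoff is (153 + 8a_D)a_C − 5a_C².
∂π/∂a_C = 153 + 8a_D − 10a_C = 0, so a_C = 15.3 + 0.8a_D.
By symmetry a_D = a_C; substituting into the reaction function, 0.2a_C = 15.3 and a_C = 76.5.

76.5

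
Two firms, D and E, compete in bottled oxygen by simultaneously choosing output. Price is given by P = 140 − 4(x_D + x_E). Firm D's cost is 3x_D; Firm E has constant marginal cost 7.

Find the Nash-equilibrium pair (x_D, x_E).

11.75, 10.75

Firm D's profit: π = x_D(140 − 4(x_D + x_E)) − 3x_D.
∂π/∂x_D = 137 − 8x_D − 4x_E = 0, so x_D = 17.125 − 0.5x_E.
By the same steps for E: x_E = 16.625 − 0.5x_D.
Plugging x_E into D's best response: x_D = 17.125 − 0.5(16.625 − 0.5x_D) ⇒ 0.75x_D = 8.8125, so x_D = 11.75.
Then x_E = 16.625 − 0.5·11.75 = 10.75.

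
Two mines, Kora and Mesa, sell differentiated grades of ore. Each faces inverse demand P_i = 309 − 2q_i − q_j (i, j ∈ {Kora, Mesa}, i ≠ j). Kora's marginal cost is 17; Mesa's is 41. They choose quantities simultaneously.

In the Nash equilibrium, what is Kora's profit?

Mine Kora's profit: π = q_{Kora}(309 − 2q_{Kora} − q_{Mesa}) − 17q_{Kora}.
∂π/∂q_{Kora} = 292 − 4q_{Kora} − q_{Mesa} = 0 ⇒ q_{Kora} = 73 − 0.25q_{Mesa}.
Similarly q_{Mesa} = 67 − 0.25q_{Kora}.
Substituting the second reaction function into the first: q_{Kora} = 73 − 0.25(67 − 0.25q_{Kora}), which gives 0.9375q_{Kora} = 56.25 ⇒ q_{Kora} = 60.
Then q_{Mesa} = 67 − 0.25·60 = 52.
P_{Kora} = 309 − 2·60 − 52 = 137.
Profit = (137 − 17)·60 = 7200.

7200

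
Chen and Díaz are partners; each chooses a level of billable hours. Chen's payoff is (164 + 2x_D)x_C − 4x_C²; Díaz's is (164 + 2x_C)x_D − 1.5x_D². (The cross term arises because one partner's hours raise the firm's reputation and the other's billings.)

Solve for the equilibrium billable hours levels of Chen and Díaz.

41, 82

Expanding Chen's payoff: 164x_C + 2x_Dx_C − 4x_C².
∂π/∂x_C = 164 + 2x_D − 8x_C = 0, so x_C = 20.5 + 0.25x_D.
Likewise for Díaz: x_D = 164/3 + (2/3)x_C.
Plugging x_D into Chen's best response: x_C = 20.5 + 0.25(164/3 + (2/3)x_C) ⇒ (5/6)x_C = 205/6, so x_C = 41.
Then x_D = 164/3 + (2/3)·41 = 82.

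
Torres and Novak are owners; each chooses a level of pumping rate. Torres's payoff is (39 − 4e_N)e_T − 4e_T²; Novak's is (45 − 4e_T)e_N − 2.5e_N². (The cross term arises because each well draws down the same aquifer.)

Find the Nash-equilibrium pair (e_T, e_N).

0.625, 8.5

Expanding Torres's payoff: 39e_T − 4e_Ne_T − 4e_T².
∂π/∂e_T = 39 − 4e_N − 8e_T = 0, so e_T = 4.875 − 0.5e_N.
Likewise for Novak: e_N = 9 − 0.8e_T.
Solving the two reaction functions simultaneously: (1 − (−0.5)(−0.8))e_T = 4.875 − 0.5·9, so 0.6e_T = 0.375 and e_T = 0.625.
Then e_N = 9 − 0.8·0.625 = 8.5.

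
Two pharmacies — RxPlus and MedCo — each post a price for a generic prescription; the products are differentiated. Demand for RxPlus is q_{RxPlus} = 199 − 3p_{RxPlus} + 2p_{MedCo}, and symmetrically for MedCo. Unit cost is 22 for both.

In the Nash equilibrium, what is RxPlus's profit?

RxPlus's profit: π = (p_{RxPlus} − 22)(199 − 3p_{RxPlus} + 2p_{MedCo}).
∂π/∂p_{RxPlus} = 265 − 6p_{RxPlus} + 2p_{MedCo} = 0 ⇒ p_{RxPlus} = 265/6 + (1/3)p_{MedCo}.
Setting p_{RxPlus} = p_{MedCo} in the reaction function: p_{RxPlus} = 265/6 + (1/3)p_{RxPlus}, so p_{RxPlus} = (265/6) / (2/3) = 66.25.
q_{RxPlus} = 199 − 3·66.25 + 2·66.25 = 132.75.
Profit = (66.25 − 22)·132.75 = 5874.1875.

5874.1875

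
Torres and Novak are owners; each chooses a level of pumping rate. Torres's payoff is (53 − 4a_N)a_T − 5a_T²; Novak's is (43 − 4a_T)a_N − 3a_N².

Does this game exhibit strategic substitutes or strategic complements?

strategic substitutes

Expanding Torres's payoff: 53a_T − 4a_Na_T − 5a_T².
∂π/∂a_T = 53 − 4a_N − 10a_T = 0, so a_T = 5.3 − 0.4a_N.
The best-response slope da_T/da_N = −0.4 < 0: the reaction function is downward-sloping, so the choices are strategic substitutes.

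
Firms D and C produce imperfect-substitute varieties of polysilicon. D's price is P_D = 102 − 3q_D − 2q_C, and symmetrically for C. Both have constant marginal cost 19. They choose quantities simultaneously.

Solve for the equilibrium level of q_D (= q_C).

10.375

Firm D's profit: π = q_D(102 − 3q_D − 2q_C) − 19q_D.
∂π/∂q_D = 83 − 6q_D − 2q_C = 0 ⇒ q_D = 83/6 − (1/3)q_C.
The game is symmetric, so in equilibrium q_C = q_D: the reaction function gives (4/3)q_D = 83/6, hence q_D = 10.375.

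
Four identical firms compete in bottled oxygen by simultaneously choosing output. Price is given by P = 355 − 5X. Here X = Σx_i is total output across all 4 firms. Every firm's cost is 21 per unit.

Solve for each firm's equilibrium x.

A representative firm's profit is π_i = x_i(355 − 5X) − 21x_i, with X = x_i + Σ_{j≠i} x_j.
First-order condition: 334 − 10x_i − 5Σ_{j≠i} x_j = 0.
In a symmetric equilibrium every firm chooses the same x, so Σ_{j≠i} x_j = 3x. The condition becomes 334 − 25x = 0, giving x = 334/25 = 13.36.

13.36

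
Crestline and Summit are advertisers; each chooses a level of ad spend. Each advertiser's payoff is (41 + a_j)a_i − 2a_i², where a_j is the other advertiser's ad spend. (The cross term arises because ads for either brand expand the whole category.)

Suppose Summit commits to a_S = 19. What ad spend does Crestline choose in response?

15

Crestline's payoff is (41 + a_S)a_C − 2a_C².
∂π/∂a_C = 41 + a_S − 4a_C = 0, so a_C = 10.25 + 0.25a_S.
At a_S = 19: a_C = 10.25 + 0.25·19 = 15.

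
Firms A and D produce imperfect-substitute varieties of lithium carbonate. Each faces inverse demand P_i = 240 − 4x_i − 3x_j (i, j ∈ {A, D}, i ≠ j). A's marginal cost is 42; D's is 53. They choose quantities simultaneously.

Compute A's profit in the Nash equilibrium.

Firm A's profit: π = x_A(240 − 4x_A − 3x_D) − 42x_A.
∂π/∂x_A = 198 − 8x_A − 3x_D = 0 ⇒ x_A = 24.75 − 0.375x_D.
Similarly x_D = 23.375 − 0.375x_A.
Substituting the second reaction function into the first: x_A = 24.75 − 0.375(23.375 − 0.375x_A), which gives (55/64)x_A = 1023/64 ⇒ x_A = 18.6.
Then x_D = 23.375 − 0.375·18.6 = 16.4.
P_A = 240 − 4·18.6 − 3·16.4 = 116.4.
Profit = (116.4 − 42)·18.6 = 1383.84.

1383.84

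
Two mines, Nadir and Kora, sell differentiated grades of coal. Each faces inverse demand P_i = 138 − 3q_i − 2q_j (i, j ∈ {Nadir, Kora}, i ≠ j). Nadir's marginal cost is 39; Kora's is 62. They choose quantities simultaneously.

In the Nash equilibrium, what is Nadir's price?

Mine Nadir's profit: π = q_{Nadir}(138 − 3q_{Nadir} − 2q_{Kora}) − 39q_{Nadir}.
∂π/∂q_{Nadir} = 99 − 6q_{Nadir} − 2q_{Kora} = 0 ⇒ q_{Nadir} = 16.5 − (1/3)q_{Kora}.
Similarly q_{Kora} = 38/3 − (1/3)q_{Nadir}.
Solving the two reaction functions simultaneously: (1 − (−1/3)(−1/3))q_{Nadir} = 16.5 − (1/3)·(38/3), so (8/9)q_{Nadir} = 221/18 and q_{Nadir} = 13.8125.
Then q_{Kora} = 38/3 − (1/3)·13.8125 = 8.0625.
P_{Nadir} = 138 − 3·13.8125 − 2·8.0625 = 80.4375.

80.4375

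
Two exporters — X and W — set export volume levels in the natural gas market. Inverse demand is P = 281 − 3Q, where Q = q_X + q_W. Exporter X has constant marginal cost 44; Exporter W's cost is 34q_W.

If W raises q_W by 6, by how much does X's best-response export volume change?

Exporter X's profit: π = q_X(281 − 3(q_X + q_W)) − 44q_X.
∂π/∂q_X = 237 − 6q_X − 3q_W = 0, so q_X = 39.5 − 0.5q_W.
The reaction-function slope is −0.5, so a 6-unit rise in q_W moves q_X by −0.5 × 6 = −3. X's best response falls — the actions are strategic substitutes.

-3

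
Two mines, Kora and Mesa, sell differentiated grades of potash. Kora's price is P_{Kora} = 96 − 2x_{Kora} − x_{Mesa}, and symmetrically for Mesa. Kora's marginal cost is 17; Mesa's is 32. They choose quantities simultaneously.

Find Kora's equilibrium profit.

Mine Kora's profit: π = x_{Kora}(96 − 2x_{Kora} − x_{Mesa}) − 17x_{Kora}.
∂π/∂x_{Kora} = 79 − 4x_{Kora} − x_{Mesa} = 0 ⇒ x_{Kora} = 19.75 − 0.25x_{Mesa}.
Similarly x_{Mesa} = 16 − 0.25x_{Kora}.
Plugging x_{Mesa} into Kora's best response: x_{Kora} = 19.75 − 0.25(16 − 0.25x_{Kora}) ⇒ 0.9375x_{Kora} = 15.75, so x_{Kora} = 16.8.
Then x_{Mesa} = 16 − 0.25·16.8 = 11.8.
P_{Kora} = 96 − 2·16.8 − 11.8 = 50.6.
Profit = (50.6 − 17)·16.8 = 564.48.

564.48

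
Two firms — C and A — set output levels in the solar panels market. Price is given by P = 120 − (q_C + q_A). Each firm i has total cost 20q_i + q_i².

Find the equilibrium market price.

80

Firm C's profit: π = q_C(120 − (q_C + q_A)) − 20q_C − q_C².
∂π/∂q_C = 100 − 4q_C − q_A = 0, so q_C = 25 − 0.25q_A.
By symmetry q_A = q_C; substituting into the reaction function, 1.25q_C = 25 and q_C = 20.
Equilibrium price: P = 120 − 40 = 80.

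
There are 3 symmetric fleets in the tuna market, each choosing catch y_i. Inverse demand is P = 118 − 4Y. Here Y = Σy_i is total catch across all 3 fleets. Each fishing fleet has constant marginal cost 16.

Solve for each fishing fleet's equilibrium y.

A representative fishing fleet's profit is π_i = y_i(118 − 4Y) − 16y_i, with Y = y_i + Σ_{j≠i} y_j.
First-order condition: 102 − 8y_i − 4Σ_{j≠i} y_j = 0.
Imposing symmetry (y_j = y for all j) turns Σ_{j≠i} y_j into 2y, so 102 = 16y and y = 6.375.

6.375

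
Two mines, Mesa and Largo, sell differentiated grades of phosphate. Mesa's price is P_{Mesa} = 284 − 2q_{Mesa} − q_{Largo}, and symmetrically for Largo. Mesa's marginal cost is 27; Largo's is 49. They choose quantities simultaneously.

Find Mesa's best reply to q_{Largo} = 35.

55.5

Mine Mesa's profit: π = q_{Mesa}(284 − 2q_{Mesa} − q_{Largo}) − 27q_{Mesa}.
∂π/∂q_{Mesa} = 257 − 4q_{Mesa} − q_{Largo} = 0 ⇒ q_{Mesa} = 64.25 − 0.25q_{Largo}.
At q_{Largo} = 35: q_{Mesa} = 64.25 − 0.25·35 = 55.5.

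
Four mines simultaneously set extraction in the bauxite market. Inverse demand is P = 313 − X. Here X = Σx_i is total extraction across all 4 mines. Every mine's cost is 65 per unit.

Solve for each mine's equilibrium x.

A representative mine's profit is π_i = x_i(313 − X) − 65x_i, with X = x_i + Σ_{j≠i} x_j.
First-order condition: 248 − 2x_i − Σ_{j≠i} x_j = 0.
With identical mines, set every x_j = x: then 248 − 2x − 3x = 0, i.e. x = 248/5 = 49.6.

49.6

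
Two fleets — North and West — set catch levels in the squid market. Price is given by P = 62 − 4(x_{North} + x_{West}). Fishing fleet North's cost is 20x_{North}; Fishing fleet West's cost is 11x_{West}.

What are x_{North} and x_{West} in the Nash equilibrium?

2.75, 5

Fishing fleet North's profit: π = x_{North}(62 − 4(x_{North} + x_{West})) − 20x_{North}.
∂π/∂x_{North} = 42 − 8x_{North} − 4x_{West} = 0, so x_{North} = 5.25 − 0.5x_{West}.
By the same steps for West: x_{West} = 6.375 − 0.5x_{North}.
Plugging x_{West} into North's best response: x_{North} = 5.25 − 0.5(6.375 − 0.5x_{North}) ⇒ 0.75x_{North} = 2.0625, so x_{North} = 2.75.
Then x_{West} = 6.375 − 0.5·2.75 = 5.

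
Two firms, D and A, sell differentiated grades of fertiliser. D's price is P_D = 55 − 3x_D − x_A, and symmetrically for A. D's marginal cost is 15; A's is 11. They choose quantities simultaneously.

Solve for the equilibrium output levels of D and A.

Firm D's profit: π = x_D(55 − 3x_D − x_A) − 15x_D.
∂π/∂x_D = 40 − 6x_D − x_A = 0 ⇒ x_D = 20/3 − (1/6)x_A.
Similarly x_A = 22/3 − (1/6)x_D.
Solving the two reaction functions simultaneously: (1 − (−1/6)(−1/6))x_D = 20/3 − (1/6)·(22/3), so (35/36)x_D = 49/9 and x_D = 5.6.
Then x_A = 22/3 − (1/6)·5.6 = 6.4.

5.6, 6.4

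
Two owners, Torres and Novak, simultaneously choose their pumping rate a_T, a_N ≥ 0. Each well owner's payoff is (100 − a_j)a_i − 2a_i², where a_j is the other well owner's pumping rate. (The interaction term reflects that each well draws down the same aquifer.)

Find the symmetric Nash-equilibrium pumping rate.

Torres's payoff is (100 − a_N)a_T − 2a_T².
∂π/∂a_T = 100 − a_N − 4a_T = 0, so a_T = 25 − 0.25a_N.
The game is symmetric, so in equilibrium a_N = a_T: the reaction function gives 1.25a_T = 25, hence a_T = 20.

20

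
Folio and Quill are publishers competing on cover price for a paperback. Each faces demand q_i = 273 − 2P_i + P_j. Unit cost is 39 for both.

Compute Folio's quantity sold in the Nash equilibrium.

Folio's profit: π = (P_{Folio} − 39)(273 − 2P_{Folio} + P_{Quill}).
∂π/∂P_{Folio} = 351 − 4P_{Folio} + P_{Quill} = 0 ⇒ P_{Folio} = 87.75 + 0.25P_{Quill}.
By symmetry P_{Quill} = P_{Folio}; substituting into the reaction function, 0.75P_{Folio} = 87.75 and P_{Folio} = 117.
q_{Folio} = 273 − 2·117 + 117 = 156.

156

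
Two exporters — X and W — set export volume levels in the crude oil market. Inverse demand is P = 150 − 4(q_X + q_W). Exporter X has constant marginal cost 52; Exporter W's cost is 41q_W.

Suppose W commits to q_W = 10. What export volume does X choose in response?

7.25

Exporter X's profit: π = q_X(150 − 4(q_X + q_W)) − 52q_X.
∂π/∂q_X = 98 − 8q_X − 4q_W = 0, so q_X = 12.25 − 0.5q_W.
At q_W = 10: q_X = 12.25 − 0.5·10 = 7.25.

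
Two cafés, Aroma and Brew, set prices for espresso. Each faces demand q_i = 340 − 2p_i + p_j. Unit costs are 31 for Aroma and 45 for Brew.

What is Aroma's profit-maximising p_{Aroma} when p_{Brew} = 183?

Aroma's profit: π = (p_{Aroma} − 31)(340 − 2p_{Aroma} + p_{Brew}).
∂π/∂p_{Aroma} = 402 − 4p_{Aroma} + p_{Brew} = 0 ⇒ p_{Aroma} = 100.5 + 0.25p_{Brew}.
At p_{Brew} = 183: p_{Aroma} = 100.5 + 0.25·183 = 146.25.

146.25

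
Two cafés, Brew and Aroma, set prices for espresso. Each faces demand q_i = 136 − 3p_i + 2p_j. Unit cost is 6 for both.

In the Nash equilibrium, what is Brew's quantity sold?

97.5

Brew's profit: π = (p_{Brew} − 6)(136 − 3p_{Brew} + 2p_{Aroma}).
∂π/∂p_{Brew} = 154 − 6p_{Brew} + 2p_{Aroma} = 0 ⇒ p_{Brew} = 77/3 + (1/3)p_{Aroma}.
Setting p_{Brew} = p_{Aroma} in the reaction function: p_{Brew} = 77/3 + (1/3)p_{Brew}, so p_{Brew} = (77/3) / (2/3) = 38.5.
q_{Brew} = 136 − 3·38.5 + 2·38.5 = 97.5.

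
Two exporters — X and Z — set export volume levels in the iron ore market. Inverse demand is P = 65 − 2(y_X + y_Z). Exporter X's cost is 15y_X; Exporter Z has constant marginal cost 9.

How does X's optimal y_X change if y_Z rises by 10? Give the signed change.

-5

Exporter X's profit: π = y_X(65 − 2(y_X + y_Z)) − 15y_X.
∂π/∂y_X = 50 − 4y_X − 2y_Z = 0, so y_X = 12.5 − 0.5y_Z.
The reaction-function slope is −0.5, so a 10-unit rise in y_Z moves y_X by −0.5 × 10 = −5. X's best response falls — the actions are strategic substitutes.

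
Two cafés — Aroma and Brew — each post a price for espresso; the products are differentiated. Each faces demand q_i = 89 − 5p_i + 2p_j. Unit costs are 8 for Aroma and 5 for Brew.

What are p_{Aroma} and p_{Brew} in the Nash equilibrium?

15.8125, 14.5625

Aroma's profit: π = (p_{Aroma} − 8)(89 − 5p_{Aroma} + 2p_{Brew}).
∂π/∂p_{Aroma} = 129 − 10p_{Aroma} + 2p_{Brew} = 0 ⇒ p_{Aroma} = 12.9 + 0.2p_{Brew}.
Similarly p_{Brew} = 11.4 + 0.2p_{Aroma}.
Plugging p_{Brew} into Aroma's best response: p_{Aroma} = 12.9 + 0.2(11.4 + 0.2p_{Aroma}) ⇒ 0.96p_{Aroma} = 15.18, so p_{Aroma} = 15.8125.
Then p_{Brew} = 11.4 + 0.2·15.8125 = 14.5625.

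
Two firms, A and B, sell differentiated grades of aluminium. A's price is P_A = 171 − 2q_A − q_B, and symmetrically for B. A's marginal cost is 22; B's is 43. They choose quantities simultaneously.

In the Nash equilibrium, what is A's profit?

Firm A's profit: π = q_A(171 − 2q_A − q_B) − 22q_A.
∂π/∂q_A = 149 − 4q_A − q_B = 0 ⇒ q_A = 37.25 − 0.25q_B.
Similarly q_B = 32 − 0.25q_A.
Substituting the second reaction function into the first: q_A = 37.25 − 0.25(32 − 0.25q_A), which gives 0.9375q_A = 29.25 ⇒ q_A = 31.2.
Then q_B = 32 − 0.25·31.2 = 24.2.
P_A = 171 − 2·31.2 − 24.2 = 84.4.
Profit = (84.4 − 22)·31.2 = 1946.88.

1946.88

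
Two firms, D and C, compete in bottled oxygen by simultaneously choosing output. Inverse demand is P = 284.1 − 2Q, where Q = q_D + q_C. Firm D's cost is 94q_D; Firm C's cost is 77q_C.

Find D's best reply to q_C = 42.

26.525

Firm D's profit: π = q_D(284.1 − 2(q_D + q_C)) − 94q_D.
∂π/∂q_D = 190.1 − 4q_D − 2q_C = 0, so q_D = 47.525 − 0.5q_C.
At q_C = 42: q_D = 47.525 − 0.5·42 = 26.525.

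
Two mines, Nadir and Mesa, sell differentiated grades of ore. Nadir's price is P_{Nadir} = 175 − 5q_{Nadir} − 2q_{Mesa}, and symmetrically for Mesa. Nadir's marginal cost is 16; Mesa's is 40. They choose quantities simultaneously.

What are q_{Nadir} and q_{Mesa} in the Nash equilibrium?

Mine Nadir's profit: π = q_{Nadir}(175 − 5q_{Nadir} − 2q_{Mesa}) − 16q_{Nadir}.
∂π/∂q_{Nadir} = 159 − 10q_{Nadir} − 2q_{Mesa} = 0 ⇒ q_{Nadir} = 15.9 − 0.2q_{Mesa}.
Similarly q_{Mesa} = 13.5 − 0.2q_{Nadir}.
Solving the two reaction functions simultaneously: (1 − (−0.2)(−0.2))q_{Nadir} = 15.9 − 0.2·13.5, so 0.96q_{Nadir} = 13.2 and q_{Nadir} = 13.75.
Then q_{Mesa} = 13.5 − 0.2·13.75 = 10.75.

13.75, 10.75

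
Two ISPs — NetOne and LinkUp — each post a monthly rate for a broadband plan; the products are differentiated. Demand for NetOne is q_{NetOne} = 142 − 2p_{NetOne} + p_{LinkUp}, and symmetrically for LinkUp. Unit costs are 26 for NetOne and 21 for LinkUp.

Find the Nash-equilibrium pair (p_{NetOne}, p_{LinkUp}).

64, 62

NetOne's profit: π = (p_{NetOne} − 26)(142 − 2p_{NetOne} + p_{LinkUp}).
∂π/∂p_{NetOne} = 194 − 4p_{NetOne} + p_{LinkUp} = 0 ⇒ p_{NetOne} = 48.5 + 0.25p_{LinkUp}.
Similarly p_{LinkUp} = 46 + 0.25p_{NetOne}.
Solving the two reaction functions simultaneously: (1 − (0.25)(0.25))p_{NetOne} = 48.5 + 0.25·46, so 0.9375p_{NetOne} = 60 and p_{NetOne} = 64.
Then p_{LinkUp} = 46 + 0.25·64 = 62.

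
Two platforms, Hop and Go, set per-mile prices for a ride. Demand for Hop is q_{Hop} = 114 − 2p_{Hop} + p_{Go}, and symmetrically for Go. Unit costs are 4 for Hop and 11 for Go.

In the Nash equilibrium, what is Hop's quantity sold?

Hop's profit: π = (p_{Hop} − 4)(114 − 2p_{Hop} + p_{Go}).
∂π/∂p_{Hop} = 122 − 4p_{Hop} + p_{Go} = 0 ⇒ p_{Hop} = 30.5 + 0.25p_{Go}.
Similarly p_{Go} = 34 + 0.25p_{Hop}.
Plugging p_{Go} into Hop's best response: p_{Hop} = 30.5 + 0.25(34 + 0.25p_{Hop}) ⇒ 0.9375p_{Hop} = 39, so p_{Hop} = 41.6.
Then p_{Go} = 34 + 0.25·41.6 = 44.4.
q_{Hop} = 114 − 2·41.6 + 44.4 = 75.2.

75.2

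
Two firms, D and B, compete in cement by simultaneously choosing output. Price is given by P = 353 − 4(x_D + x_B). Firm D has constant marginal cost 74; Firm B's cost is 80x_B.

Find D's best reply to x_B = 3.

33.375

Firm D's profit: π = x_D(353 − 4(x_D + x_B)) − 74x_D.
∂π/∂x_D = 279 − 8x_D − 4x_B = 0, so x_D = 34.875 − 0.5x_B.
At x_B = 3: x_D = 34.875 − 0.5·3 = 33.375.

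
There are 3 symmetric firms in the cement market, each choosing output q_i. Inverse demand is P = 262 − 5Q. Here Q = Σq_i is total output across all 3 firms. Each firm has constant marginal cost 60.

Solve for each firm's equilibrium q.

10.1

A representative firm's profit is π_i = q_i(262 − 5Q) − 60q_i, with Q = q_i + Σ_{j≠i} q_j.
First-order condition: 202 − 10q_i − 5Σ_{j≠i} q_j = 0.
In a symmetric equilibrium every firm chooses the same q, so Σ_{j≠i} q_j = 2q. The condition becomes 202 − 20q = 0, giving q = 202/20 = 10.1.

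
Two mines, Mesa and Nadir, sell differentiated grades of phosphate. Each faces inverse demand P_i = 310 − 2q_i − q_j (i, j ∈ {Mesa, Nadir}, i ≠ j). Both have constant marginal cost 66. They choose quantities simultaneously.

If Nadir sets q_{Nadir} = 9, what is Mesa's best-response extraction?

58.75

Mine Mesa's profit: π = q_{Mesa}(310 − 2q_{Mesa} − q_{Nadir}) − 66q_{Mesa}.
∂π/∂q_{Mesa} = 244 − 4q_{Mesa} − q_{Nadir} = 0 ⇒ q_{Mesa} = 61 − 0.25q_{Nadir}.
At q_{Nadir} = 9: q_{Mesa} = 61 − 0.25·9 = 58.75.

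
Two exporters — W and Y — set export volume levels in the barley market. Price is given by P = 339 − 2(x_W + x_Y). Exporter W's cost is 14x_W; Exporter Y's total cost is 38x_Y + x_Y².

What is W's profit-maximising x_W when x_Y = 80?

Exporter W's profit: π = x_W(339 − 2(x_W + x_Y)) − 14x_W.
∂π/∂x_W = 325 − 4x_W − 2x_Y = 0, so x_W = 81.25 − 0.5x_Y.
At x_Y = 80: x_W = 81.25 − 0.5·80 = 41.25.

41.25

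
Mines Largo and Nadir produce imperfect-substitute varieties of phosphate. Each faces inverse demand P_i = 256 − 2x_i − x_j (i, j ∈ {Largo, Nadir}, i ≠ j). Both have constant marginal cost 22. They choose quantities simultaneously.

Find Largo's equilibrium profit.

4380.48

Mine Largo's profit: π = x_{Largo}(256 − 2x_{Largo} − x_{Nadir}) − 22x_{Largo}.
∂π/∂x_{Largo} = 234 − 4x_{Largo} − x_{Nadir} = 0 ⇒ x_{Largo} = 58.5 − 0.25x_{Nadir}.
The game is symmetric, so in equilibrium x_{Nadir} = x_{Largo}: the reaction function gives 1.25x_{Largo} = 58.5, hence x_{Largo} = 46.8.
P_{Largo} = 256 − 2·46.8 − 46.8 = 115.6.
Profit = (115.6 − 22)·46.8 = 4380.48.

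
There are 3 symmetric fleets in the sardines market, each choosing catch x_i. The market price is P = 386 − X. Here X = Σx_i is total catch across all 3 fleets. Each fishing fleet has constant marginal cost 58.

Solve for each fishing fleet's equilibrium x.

A representative fishing fleet's profit is π_i = x_i(386 − X) − 58x_i, with X = x_i + Σ_{j≠i} x_j.
First-order condition: 328 − 2x_i − Σ_{j≠i} x_j = 0.
With identical fishing fleets, set every x_j = x: then 328 − 2x − 2x = 0, i.e. x = 328/4 = 82.

82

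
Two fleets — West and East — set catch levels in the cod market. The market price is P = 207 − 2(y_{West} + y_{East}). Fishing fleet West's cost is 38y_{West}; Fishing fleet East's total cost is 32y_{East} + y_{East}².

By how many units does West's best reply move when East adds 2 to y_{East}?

-1

Fishing fleet West's profit: π = y_{West}(207 − 2(y_{West} + y_{East})) − 38y_{West}.
∂π/∂y_{West} = 169 − 4y_{West} − 2y_{East} = 0, so y_{West} = 42.25 − 0.5y_{East}.
The reaction-function slope is −0.5, so a 2-unit rise in y_{East} moves y_{West} by −0.5 × 2 = −1. West's best response falls — the actions are strategic substitutes.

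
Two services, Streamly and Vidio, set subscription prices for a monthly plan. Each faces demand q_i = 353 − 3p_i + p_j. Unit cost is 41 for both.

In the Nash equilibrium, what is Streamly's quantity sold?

162.6

Streamly's profit: π = (p_{Streamly} − 41)(353 − 3p_{Streamly} + p_{Vidio}).
∂π/∂p_{Streamly} = 476 − 6p_{Streamly} + p_{Vidio} = 0 ⇒ p_{Streamly} = 238/3 + (1/6)p_{Vidio}.
By symmetry p_{Vidio} = p_{Streamly}; substituting into the reaction function, (5/6)p_{Streamly} = 238/3 and p_{Streamly} = 95.2.
q_{Streamly} = 353 − 3·95.2 + 95.2 = 162.6.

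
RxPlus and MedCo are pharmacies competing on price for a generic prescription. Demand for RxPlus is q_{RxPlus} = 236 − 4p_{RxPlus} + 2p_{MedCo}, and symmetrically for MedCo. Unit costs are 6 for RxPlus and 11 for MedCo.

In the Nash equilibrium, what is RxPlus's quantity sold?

RxPlus's profit: π = (p_{RxPlus} − 6)(236 − 4p_{RxPlus} + 2p_{MedCo}).
∂π/∂p_{RxPlus} = 260 − 8p_{RxPlus} + 2p_{MedCo} = 0 ⇒ p_{RxPlus} = 32.5 + 0.25p_{MedCo}.
Similarly p_{MedCo} = 35 + 0.25p_{RxPlus}.
Solving the two reaction functions simultaneously: (1 − (0.25)(0.25))p_{RxPlus} = 32.5 + 0.25·35, so 0.9375p_{RxPlus} = 41.25 and p_{RxPlus} = 44.
Then p_{MedCo} = 35 + 0.25·44 = 46.
q_{RxPlus} = 236 − 4·44 + 2·46 = 152.

152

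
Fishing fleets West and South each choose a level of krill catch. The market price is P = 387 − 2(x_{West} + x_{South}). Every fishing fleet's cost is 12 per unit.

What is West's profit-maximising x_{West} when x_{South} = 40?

73.75

Fishing fleet West's profit: π = x_{West}(387 − 2(x_{West} + x_{South})) − 12x_{West}.
∂π/∂x_{West} = 375 − 4x_{West} − 2x_{South} = 0, so x_{West} = 93.75 − 0.5x_{South}.
At x_{South} = 40: x_{West} = 93.75 − 0.5·40 = 73.75.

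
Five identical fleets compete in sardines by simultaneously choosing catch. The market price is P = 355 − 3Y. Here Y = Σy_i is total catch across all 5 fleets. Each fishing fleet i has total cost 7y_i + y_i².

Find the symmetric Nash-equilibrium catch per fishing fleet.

17.4

A representative fishing fleet's profit is π_i = y_i(355 − 3Y) − 7y_i − y_i², with Y = y_i + Σ_{j≠i} y_j.
First-order condition: 348 − 8y_i − 3Σ_{j≠i} y_j = 0.
In a symmetric equilibrium every fishing fleet chooses the same y, so Σ_{j≠i} y_j = 4y. The condition becomes 348 − 20y = 0, giving y = 348/20 = 17.4.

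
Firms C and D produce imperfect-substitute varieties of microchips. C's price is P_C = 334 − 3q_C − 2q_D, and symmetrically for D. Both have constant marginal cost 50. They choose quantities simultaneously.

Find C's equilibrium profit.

3780.75

Firm C's profit: π = q_C(334 − 3q_C − 2q_D) − 50q_C.
∂π/∂q_C = 284 − 6q_C − 2q_D = 0 ⇒ q_C = 142/3 − (1/3)q_D.
The game is symmetric, so in equilibrium q_D = q_C: the reaction function gives (4/3)q_C = 142/3, hence q_C = 35.5.
P_C = 334 − 3·35.5 − 2·35.5 = 156.5.
Profit = (156.5 − 50)·35.5 = 3780.75.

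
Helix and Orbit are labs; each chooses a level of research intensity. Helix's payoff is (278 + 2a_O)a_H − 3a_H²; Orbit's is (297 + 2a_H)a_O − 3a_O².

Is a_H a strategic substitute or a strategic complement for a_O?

strategic complements

Expanding Helix's payoff: 278a_H + 2a_Oa_H − 3a_H².
∂π/∂a_H = 278 + 2a_O − 6a_H = 0, so a_H = 139/3 + (1/3)a_O.
The best-response slope da_H/da_O = 1/3 > 0: the reaction function is upward-sloping, so the choices are strategic complements.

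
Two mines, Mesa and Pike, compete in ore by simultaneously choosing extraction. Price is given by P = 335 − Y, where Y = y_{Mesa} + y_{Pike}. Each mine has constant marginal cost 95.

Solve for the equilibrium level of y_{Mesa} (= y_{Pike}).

Mine Mesa's profit: π = y_{Mesa}(335 − (y_{Mesa} + y_{Pike})) − 95y_{Mesa}.
∂π/∂y_{Mesa} = 240 − 2y_{Mesa} − y_{Pike} = 0, so y_{Mesa} = 120 − 0.5y_{Pike}.
By symmetry y_{Pike} = y_{Mesa}; substituting into the reaction function, 1.5y_{Mesa} = 120 and y_{Mesa} = 80.

80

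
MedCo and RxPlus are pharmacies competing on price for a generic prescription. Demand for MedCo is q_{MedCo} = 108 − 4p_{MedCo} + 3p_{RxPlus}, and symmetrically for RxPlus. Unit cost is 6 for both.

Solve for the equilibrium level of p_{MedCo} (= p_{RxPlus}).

MedCo's profit: π = (p_{MedCo} − 6)(108 − 4p_{MedCo} + 3p_{RxPlus}).
∂π/∂p_{MedCo} = 132 − 8p_{MedCo} + 3p_{RxPlus} = 0 ⇒ p_{MedCo} = 16.5 + 0.375p_{RxPlus}.
Setting p_{MedCo} = p_{RxPlus} in the reaction function: p_{MedCo} = 16.5 + 0.375p_{MedCo}, so p_{MedCo} = 16.5 / 0.625 = 26.4.

26.4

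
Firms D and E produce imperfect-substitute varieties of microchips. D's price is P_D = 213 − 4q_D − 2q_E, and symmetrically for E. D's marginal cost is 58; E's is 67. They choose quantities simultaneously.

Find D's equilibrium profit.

998.56

Firm D's profit: π = q_D(213 − 4q_D − 2q_E) − 58q_D.
∂π/∂q_D = 155 − 8q_D − 2q_E = 0 ⇒ q_D = 19.375 − 0.25q_E.
Similarly q_E = 18.25 − 0.25q_D.
Solving the two reaction functions simultaneously: (1 − (−0.25)(−0.25))q_D = 19.375 − 0.25·18.25, so 0.9375q_D = 14.8125 and q_D = 15.8.
Then q_E = 18.25 − 0.25·15.8 = 14.3.
P_D = 213 − 4·15.8 − 2·14.3 = 121.2.
Profit = (121.2 − 58)·15.8 = 998.56.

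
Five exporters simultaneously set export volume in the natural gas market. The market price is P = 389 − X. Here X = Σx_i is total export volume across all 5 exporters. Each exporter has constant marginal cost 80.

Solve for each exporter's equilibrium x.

51.5

A representative exporter's profit is π_i = x_i(389 − X) − 80x_i, with X = x_i + Σ_{j≠i} x_j.
First-order condition: 309 − 2x_i − Σ_{j≠i} x_j = 0.
In a symmetric equilibrium every exporter chooses the same x, so Σ_{j≠i} x_j = 4x. The condition becomes 309 − 6x = 0, giving x = 309/6 = 51.5.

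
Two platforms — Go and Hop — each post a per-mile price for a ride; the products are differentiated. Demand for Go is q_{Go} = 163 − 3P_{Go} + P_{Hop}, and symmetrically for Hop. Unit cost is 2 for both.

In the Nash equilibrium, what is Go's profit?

3033.72

Go's profit: π = (P_{Go} − 2)(163 − 3P_{Go} + P_{Hop}).
∂π/∂P_{Go} = 169 − 6P_{Go} + P_{Hop} = 0 ⇒ P_{Go} = 169/6 + (1/6)P_{Hop}.
Setting P_{Go} = P_{Hop} in the reaction function: P_{Go} = 169/6 + (1/6)P_{Go}, so P_{Go} = (169/6) / (5/6) = 33.8.
q_{Go} = 163 − 3·33.8 + 33.8 = 95.4.
Profit = (33.8 − 2)·95.4 = 3033.72.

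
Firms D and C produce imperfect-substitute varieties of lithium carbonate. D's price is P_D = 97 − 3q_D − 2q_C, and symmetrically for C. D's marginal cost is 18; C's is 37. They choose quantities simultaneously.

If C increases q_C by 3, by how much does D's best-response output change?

-1

Firm D's profit: π = q_D(97 − 3q_D − 2q_C) − 18q_D.
∂π/∂q_D = 79 − 6q_D − 2q_C = 0 ⇒ q_D = 79/6 − (1/3)q_C.
The reaction-function slope is −1/3, so a 3-unit rise in q_C moves q_D by −1/3 × 3 = −1. D's best response falls — the actions are strategic substitutes.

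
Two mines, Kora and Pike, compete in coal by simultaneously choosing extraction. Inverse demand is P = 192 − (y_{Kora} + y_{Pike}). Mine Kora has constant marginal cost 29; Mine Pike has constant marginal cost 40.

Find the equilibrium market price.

87

Mine Kora's profit: π = y_{Kora}(192 − (y_{Kora} + y_{Pike})) − 29y_{Kora}.
∂π/∂y_{Kora} = 163 − 2y_{Kora} − y_{Pike} = 0, so y_{Kora} = 81.5 − 0.5y_{Pike}.
By the same steps for Pike: y_{Pike} = 76 − 0.5y_{Kora}.
Substituting the second reaction function into the first: y_{Kora} = 81.5 − 0.5(76 − 0.5y_{Kora}), which gives 0.75y_{Kora} = 43.5 ⇒ y_{Kora} = 58.
Then y_{Pike} = 76 − 0.5·58 = 47.
Equilibrium price: P = 192 − 105 = 87.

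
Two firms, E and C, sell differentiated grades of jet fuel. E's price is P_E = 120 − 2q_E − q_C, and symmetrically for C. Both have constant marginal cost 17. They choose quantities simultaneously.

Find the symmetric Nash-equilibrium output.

Firm E's profit: π = q_E(120 − 2q_E − q_C) − 17q_E.
∂π/∂q_E = 103 − 4q_E − q_C = 0 ⇒ q_E = 25.75 − 0.25q_C.
Setting q_E = q_C in the reaction function: q_E = 25.75 − 0.25q_E, so q_E = 25.75 / 1.25 = 20.6.

20.6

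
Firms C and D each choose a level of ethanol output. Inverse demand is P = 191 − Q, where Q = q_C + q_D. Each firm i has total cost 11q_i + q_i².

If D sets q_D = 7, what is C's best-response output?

43.25

Firm C's profit: π = q_C(191 − (q_C + q_D)) − 11q_C − q_C².
∂π/∂q_C = 180 − 4q_C − q_D = 0, so q_C = 45 − 0.25q_D.
At q_D = 7: q_C = 45 − 0.25·7 = 43.25.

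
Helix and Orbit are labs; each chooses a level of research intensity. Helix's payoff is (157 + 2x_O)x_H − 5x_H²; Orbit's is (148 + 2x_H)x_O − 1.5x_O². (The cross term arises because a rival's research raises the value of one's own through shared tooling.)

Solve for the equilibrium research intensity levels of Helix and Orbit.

29.5, 69

Expanding Helix's payoff: 157x_H + 2x_Ox_H − 5x_H².
∂π/∂x_H = 157 + 2x_O − 10x_H = 0, so x_H = 15.7 + 0.2x_O.
Likewise for Orbit: x_O = 148/3 + (2/3)x_H.
Solving the two reaction functions simultaneously: (1 − (0.2)(2/3))x_H = 15.7 + 0.2·(148/3), so (13/15)x_H = 767/30 and x_H = 29.5.
Then x_O = 148/3 + (2/3)·29.5 = 69.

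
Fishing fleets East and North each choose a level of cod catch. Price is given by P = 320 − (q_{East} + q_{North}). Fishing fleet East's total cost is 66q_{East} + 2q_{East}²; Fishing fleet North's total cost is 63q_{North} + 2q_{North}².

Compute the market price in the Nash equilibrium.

Fishing fleet East's profit: π = q_{East}(320 − (q_{East} + q_{North})) − 66q_{East} − 2q_{East}².
∂π/∂q_{East} = 254 − 6q_{East} − q_{North} = 0, so q_{East} = 127/3 − (1/6)q_{North}.
By the same steps for North: q_{North} = 257/6 − (1/6)q_{East}.
Solving the two reaction functions simultaneously: (1 − (−1/6)(−1/6))q_{East} = 127/3 − (1/6)·(257/6), so (35/36)q_{East} = 1267/36 and q_{East} = 36.2.
Then q_{North} = 257/6 − (1/6)·36.2 = 36.8.
Equilibrium price: P = 320 − 73 = 247.

247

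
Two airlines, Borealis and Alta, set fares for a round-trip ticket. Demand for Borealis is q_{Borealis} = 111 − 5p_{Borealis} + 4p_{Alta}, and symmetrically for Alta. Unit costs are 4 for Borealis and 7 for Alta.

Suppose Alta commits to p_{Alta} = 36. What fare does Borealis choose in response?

Borealis's profit: π = (p_{Borealis} − 4)(111 − 5p_{Borealis} + 4p_{Alta}).
∂π/∂p_{Borealis} = 131 − 10p_{Borealis} + 4p_{Alta} = 0 ⇒ p_{Borealis} = 13.1 + 0.4p_{Alta}.
At p_{Alta} = 36: p_{Borealis} = 13.1 + 0.4·36 = 27.5.

27.5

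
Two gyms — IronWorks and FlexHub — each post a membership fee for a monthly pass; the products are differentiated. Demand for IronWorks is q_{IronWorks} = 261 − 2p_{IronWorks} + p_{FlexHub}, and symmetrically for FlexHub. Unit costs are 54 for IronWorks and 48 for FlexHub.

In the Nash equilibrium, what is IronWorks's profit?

IronWorks's profit: π = (p_{IronWorks} − 54)(261 − 2p_{IronWorks} + p_{FlexHub}).
∂π/∂p_{IronWorks} = 369 − 4p_{IronWorks} + p_{FlexHub} = 0 ⇒ p_{IronWorks} = 92.25 + 0.25p_{FlexHub}.
Similarly p_{FlexHub} = 89.25 + 0.25p_{IronWorks}.
Solving the two reaction functions simultaneously: (1 − (0.25)(0.25))p_{IronWorks} = 92.25 + 0.25·89.25, so 0.9375p_{IronWorks} = 114.5625 and p_{IronWorks} = 122.2.
Then p_{FlexHub} = 89.25 + 0.25·122.2 = 119.8.
q_{IronWorks} = 261 − 2·122.2 + 119.8 = 136.4.
Profit = (122.2 − 54)·136.4 = 9302.48.

9302.48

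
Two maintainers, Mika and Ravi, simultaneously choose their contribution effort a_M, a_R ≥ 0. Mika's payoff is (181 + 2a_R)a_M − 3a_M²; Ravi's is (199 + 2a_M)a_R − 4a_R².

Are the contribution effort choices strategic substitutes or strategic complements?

Expanding Mika's payoff: 181a_M + 2a_Ra_M − 3a_M².
∂π/∂a_M = 181 + 2a_R − 6a_M = 0, so a_M = 181/6 + (1/3)a_R.
The best-response slope da_M/da_R = 1/3 > 0: the reaction function is upward-sloping, so the choices are strategic complements.

strategic complements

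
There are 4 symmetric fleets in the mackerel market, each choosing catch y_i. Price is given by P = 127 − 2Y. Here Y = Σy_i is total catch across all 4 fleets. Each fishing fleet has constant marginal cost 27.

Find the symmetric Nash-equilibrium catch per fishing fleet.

10

A representative fishing fleet's profit is π_i = y_i(127 − 2Y) − 27y_i, with Y = y_i + Σ_{j≠i} y_j.
First-order condition: 100 − 4y_i − 2Σ_{j≠i} y_j = 0.
With identical fishing fleets, set every y_j = y: then 100 − 4y − 6y = 0, i.e. y = 100/10 = 10.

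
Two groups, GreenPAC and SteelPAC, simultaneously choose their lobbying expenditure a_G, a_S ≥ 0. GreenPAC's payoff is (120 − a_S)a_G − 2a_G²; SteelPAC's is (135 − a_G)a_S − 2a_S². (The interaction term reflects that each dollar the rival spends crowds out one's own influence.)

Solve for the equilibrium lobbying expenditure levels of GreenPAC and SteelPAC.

Expanding GreenPAC's payoff: 120a_G − a_Sa_G − 2a_G².
∂π/∂a_G = 120 − a_S − 4a_G = 0, so a_G = 30 − 0.25a_S.
Likewise for SteelPAC: a_S = 33.75 − 0.25a_G.
Plugging a_S into GreenPAC's best response: a_G = 30 − 0.25(33.75 − 0.25a_G) ⇒ 0.9375a_G = 21.5625, so a_G = 23.
Then a_S = 33.75 − 0.25·23 = 28.

23, 28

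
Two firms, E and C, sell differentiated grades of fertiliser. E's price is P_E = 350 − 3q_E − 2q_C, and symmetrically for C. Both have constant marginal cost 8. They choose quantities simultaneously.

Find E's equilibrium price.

Firm E's profit: π = q_E(350 − 3q_E − 2q_C) − 8q_E.
∂π/∂q_E = 342 − 6q_E − 2q_C = 0 ⇒ q_E = 57 − (1/3)q_C.
Setting q_E = q_C in the reaction function: q_E = 57 − (1/3)q_E, so q_E = 57 / (4/3) = 42.75.
P_E = 350 − 3·42.75 − 2·42.75 = 136.25.

136.25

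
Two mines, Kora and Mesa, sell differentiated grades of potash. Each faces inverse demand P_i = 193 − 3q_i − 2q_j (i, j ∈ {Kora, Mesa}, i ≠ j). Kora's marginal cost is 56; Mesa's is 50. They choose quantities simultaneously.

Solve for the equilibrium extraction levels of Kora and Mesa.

16.75, 18.25

Mine Kora's profit: π = q_{Kora}(193 − 3q_{Kora} − 2q_{Mesa}) − 56q_{Kora}.
∂π/∂q_{Kora} = 137 − 6q_{Kora} − 2q_{Mesa} = 0 ⇒ q_{Kora} = 137/6 − (1/3)q_{Mesa}.
Similarly q_{Mesa} = 143/6 − (1/3)q_{Kora}.
Substituting the second reaction function into the first: q_{Kora} = 137/6 − (1/3)(143/6 − (1/3)q_{Kora}), which gives (8/9)q_{Kora} = 134/9 ⇒ q_{Kora} = 16.75.
Then q_{Mesa} = 143/6 − (1/3)·16.75 = 18.25.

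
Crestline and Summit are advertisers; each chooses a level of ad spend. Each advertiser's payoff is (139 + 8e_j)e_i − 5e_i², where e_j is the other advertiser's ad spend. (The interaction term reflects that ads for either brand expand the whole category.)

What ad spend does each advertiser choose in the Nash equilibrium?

Crestline's payoff is (139 + 8e_S)e_C − 5e_C².
∂π/∂e_C = 139 + 8e_S − 10e_C = 0, so e_C = 13.9 + 0.8e_S.
By symmetry e_S = e_C; substituting into the reaction function, 0.2e_C = 13.9 and e_C = 69.5.

69.5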